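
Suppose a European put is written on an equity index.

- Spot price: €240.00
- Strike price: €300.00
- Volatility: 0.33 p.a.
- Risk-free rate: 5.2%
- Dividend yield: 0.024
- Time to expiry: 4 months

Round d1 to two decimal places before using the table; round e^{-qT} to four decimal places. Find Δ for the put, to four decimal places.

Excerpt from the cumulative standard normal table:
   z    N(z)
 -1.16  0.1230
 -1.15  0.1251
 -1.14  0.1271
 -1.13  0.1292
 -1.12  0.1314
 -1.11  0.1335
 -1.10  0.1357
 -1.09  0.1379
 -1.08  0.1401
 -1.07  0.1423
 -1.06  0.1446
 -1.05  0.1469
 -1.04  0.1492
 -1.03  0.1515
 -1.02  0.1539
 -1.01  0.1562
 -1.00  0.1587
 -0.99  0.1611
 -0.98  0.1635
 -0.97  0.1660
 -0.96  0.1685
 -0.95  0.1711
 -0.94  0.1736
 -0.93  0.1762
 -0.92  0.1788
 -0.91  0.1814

-0.8417

σ√T = 0.33·√0.3333 = 0.1905
d₁ = [ln(240/300) + (0.052 − 0.024 + ½·0.33²)·0.3333] / (σ√T) = (-0.2231 + 0.0275) / 0.1905 = -1.0269 ≈ -1.03
N(d₁) = N(-1.03) = 0.1515
Δ_put = e^(−qT)·(N(d₁) − 1) = 0.9920·(0.1515 − 1) = -0.8417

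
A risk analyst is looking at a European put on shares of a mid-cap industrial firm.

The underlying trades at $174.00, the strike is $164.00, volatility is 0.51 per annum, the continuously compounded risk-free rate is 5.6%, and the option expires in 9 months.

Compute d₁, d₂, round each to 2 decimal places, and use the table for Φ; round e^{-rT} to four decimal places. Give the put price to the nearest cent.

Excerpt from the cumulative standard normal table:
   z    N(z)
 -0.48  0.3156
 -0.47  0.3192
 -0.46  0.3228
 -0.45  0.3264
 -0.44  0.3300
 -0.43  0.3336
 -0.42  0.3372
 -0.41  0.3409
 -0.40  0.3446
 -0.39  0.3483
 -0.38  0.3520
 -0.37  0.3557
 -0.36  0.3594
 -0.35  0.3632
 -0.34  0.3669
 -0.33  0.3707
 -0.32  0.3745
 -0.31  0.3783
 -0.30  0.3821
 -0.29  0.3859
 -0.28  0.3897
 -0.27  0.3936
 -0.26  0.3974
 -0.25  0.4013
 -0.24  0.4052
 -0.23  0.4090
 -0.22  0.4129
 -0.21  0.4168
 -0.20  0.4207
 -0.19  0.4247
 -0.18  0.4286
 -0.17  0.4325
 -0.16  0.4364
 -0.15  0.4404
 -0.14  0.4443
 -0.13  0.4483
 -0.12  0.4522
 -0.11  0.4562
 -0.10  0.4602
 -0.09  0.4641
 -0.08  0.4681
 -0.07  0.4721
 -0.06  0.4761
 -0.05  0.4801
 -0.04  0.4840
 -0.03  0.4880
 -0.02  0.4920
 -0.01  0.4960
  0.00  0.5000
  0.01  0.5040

σ√T = 0.51·√0.75 = 0.4417
ln(S/K) + (r + σ²/2)T = ln(174/164) + (0.056 + 0.51²/2)·0.75 = 0.0592 + 0.1395 = 0.1987
d₁ = 0.1987 / 0.4417 = 0.4499 ⇒ 0.45
d₂ = d₁ − σ√T = 0.4499 − 0.4417 = 0.0083 ⇒ 0.01
exp(−rT) = exp(−0.056·0.75) = 0.9589
P = 164·0.9589·N(-0.01) − 174·N(-0.45) = 164·0.9589·0.4960 − 174·0.3264 = 78.0008 − 56.7936 = 21.2072

$21.21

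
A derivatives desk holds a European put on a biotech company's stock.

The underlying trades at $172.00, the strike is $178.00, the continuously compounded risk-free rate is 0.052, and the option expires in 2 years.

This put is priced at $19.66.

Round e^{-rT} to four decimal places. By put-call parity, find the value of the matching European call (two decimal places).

$31.25

exp(−rT) = exp(−0.052·2) = 0.9012
Put-call parity: C − P = S − K·e^(−rT) = 172 − 178·0.9012 = 172 − 160.4136 = 11.5864
C = P + (C − P) = 19.66 + (11.5864) = 31.2464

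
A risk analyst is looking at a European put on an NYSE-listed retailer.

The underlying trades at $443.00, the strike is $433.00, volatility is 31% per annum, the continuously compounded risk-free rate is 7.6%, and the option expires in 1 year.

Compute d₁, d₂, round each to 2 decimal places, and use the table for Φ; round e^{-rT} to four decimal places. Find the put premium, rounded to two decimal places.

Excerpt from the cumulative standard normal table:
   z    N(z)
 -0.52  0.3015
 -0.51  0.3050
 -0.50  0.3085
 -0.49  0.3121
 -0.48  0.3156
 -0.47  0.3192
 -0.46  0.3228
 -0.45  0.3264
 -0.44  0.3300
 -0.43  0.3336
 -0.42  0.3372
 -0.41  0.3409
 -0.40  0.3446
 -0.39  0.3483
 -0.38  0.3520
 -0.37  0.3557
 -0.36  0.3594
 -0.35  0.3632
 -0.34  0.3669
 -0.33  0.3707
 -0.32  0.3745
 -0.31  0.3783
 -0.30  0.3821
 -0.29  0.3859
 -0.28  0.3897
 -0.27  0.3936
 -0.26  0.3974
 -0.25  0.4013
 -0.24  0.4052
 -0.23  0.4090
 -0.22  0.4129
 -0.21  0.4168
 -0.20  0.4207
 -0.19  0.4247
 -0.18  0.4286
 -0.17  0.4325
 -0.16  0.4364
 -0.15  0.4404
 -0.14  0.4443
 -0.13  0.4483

σ√T = 0.31·√1 = 0.3100
d₁ = [ln(443/433) + (0.076 + 0.31²/2)·1] / 0.3100 = [0.0228 + 0.1240] / 0.3100 = 0.4738 which rounds to 0.47
d₂ = d₁ − σ√T = 0.4738 − 0.3100 = 0.1638 which rounds to 0.16
e^(−rT) = e^(−0.076·1) = 0.9268
P = 433·0.9268·N(-0.16) − 443·N(-0.47) = 433·0.9268·0.4364 − 443·0.3192 = 175.1292 − 141.4056 = 33.7236

$33.72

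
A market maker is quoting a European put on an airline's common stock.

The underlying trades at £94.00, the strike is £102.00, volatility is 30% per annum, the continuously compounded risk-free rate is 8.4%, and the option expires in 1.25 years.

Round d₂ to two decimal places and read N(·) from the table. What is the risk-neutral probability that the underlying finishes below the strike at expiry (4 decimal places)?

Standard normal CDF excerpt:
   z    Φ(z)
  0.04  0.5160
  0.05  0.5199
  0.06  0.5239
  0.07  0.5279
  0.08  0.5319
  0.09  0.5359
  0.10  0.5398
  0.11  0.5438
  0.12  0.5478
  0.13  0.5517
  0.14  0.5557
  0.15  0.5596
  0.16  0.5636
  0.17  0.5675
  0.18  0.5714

0.5398

T = 1.25;  σ√T = 0.3354
d₁ = [ln(94/102) + (0.084 + ½·0.3²)·1.25] / (σ√T) = (-0.0817 + 0.1613) / 0.3354 = 0.2372 ≈ 0.24
d₂ = 0.2372 − 0.3354 = -0.0982 ≈ -0.10
Pr(exercise) under Q = N(−d₂) = N(0.10) = 0.5398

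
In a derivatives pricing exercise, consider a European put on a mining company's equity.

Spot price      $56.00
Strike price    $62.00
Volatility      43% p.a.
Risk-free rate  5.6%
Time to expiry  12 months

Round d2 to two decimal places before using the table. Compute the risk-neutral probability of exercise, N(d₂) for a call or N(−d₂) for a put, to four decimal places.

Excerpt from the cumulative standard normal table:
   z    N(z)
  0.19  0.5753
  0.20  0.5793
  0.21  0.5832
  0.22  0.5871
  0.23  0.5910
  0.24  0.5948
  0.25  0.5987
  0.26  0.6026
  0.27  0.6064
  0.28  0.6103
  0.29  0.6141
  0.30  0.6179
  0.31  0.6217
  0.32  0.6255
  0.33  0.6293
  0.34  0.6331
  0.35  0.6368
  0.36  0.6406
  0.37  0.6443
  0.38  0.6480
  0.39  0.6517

0.6255

σ√T = 0.43·√1 = 0.4300
d₁ = [ln(56/62) + (0.056 + ½·0.43²)·1] / (σ√T) = (-0.1018 + 0.1484) / 0.4300 = 0.1085 which rounds to 0.11
d₂ = 0.1085 − 0.4300 = -0.3215 which rounds to -0.32
Risk-neutral Pr[S_T < K] = N(−d₂) = N(0.32) = 0.6255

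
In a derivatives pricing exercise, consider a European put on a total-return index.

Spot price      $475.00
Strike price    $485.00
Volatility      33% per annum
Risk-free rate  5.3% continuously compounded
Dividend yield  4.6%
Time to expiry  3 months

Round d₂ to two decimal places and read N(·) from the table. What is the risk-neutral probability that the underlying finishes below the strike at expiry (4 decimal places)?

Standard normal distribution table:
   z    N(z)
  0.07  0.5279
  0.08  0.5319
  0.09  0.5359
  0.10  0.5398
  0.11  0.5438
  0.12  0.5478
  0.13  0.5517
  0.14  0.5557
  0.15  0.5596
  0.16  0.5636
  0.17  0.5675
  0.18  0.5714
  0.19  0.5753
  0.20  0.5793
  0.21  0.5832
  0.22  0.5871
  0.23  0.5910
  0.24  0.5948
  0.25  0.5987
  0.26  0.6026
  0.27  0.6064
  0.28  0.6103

σ√T = 0.33·√0.25 = 0.1650
d₁ = [ln(475/485) + (0.053 − 0.046 + 0.33²/2)·0.25] / 0.1650 = [-0.0208 + 0.0154] / 0.1650 = -0.0332 → -0.03
d₂ = d₁ − σ√T = -0.0332 − 0.1650 = -0.1982 → -0.20
Risk-neutral Pr[S_T < K] = N(−d₂) = N(0.20) = 0.5793

0.5793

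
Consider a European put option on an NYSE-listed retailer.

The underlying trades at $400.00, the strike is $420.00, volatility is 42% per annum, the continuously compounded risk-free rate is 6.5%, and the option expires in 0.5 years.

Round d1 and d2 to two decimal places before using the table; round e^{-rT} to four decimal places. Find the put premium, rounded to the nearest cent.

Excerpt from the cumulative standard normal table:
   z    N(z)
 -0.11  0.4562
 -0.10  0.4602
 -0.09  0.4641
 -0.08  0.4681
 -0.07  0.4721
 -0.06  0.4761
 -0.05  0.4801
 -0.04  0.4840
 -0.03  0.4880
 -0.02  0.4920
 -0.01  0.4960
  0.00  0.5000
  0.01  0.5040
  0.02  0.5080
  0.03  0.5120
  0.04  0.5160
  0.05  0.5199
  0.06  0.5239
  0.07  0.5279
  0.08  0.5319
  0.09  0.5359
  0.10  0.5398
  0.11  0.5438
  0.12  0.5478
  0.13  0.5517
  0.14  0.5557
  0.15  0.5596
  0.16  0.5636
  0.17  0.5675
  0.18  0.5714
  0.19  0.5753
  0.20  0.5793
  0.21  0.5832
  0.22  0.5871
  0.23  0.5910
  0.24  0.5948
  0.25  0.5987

T = 0.5;  σ√T = 0.2970
d₁ = [ln(400/420) + (0.065 + ½·0.42²)·0.5] / (σ√T) = (-0.0488 + 0.0766) / 0.2970 = 0.0936 which rounds to 0.09
d₂ = 0.0936 − 0.2970 = -0.2033 which rounds to -0.20
exp(−rT) = exp(−0.065·0.5) = 0.9680
P = 420·0.9680·N(0.20) − 400·N(-0.09) = 420·0.9680·0.5793 − 400·0.4641 = 235.5202 − 185.6400 = 49.8802

$49.88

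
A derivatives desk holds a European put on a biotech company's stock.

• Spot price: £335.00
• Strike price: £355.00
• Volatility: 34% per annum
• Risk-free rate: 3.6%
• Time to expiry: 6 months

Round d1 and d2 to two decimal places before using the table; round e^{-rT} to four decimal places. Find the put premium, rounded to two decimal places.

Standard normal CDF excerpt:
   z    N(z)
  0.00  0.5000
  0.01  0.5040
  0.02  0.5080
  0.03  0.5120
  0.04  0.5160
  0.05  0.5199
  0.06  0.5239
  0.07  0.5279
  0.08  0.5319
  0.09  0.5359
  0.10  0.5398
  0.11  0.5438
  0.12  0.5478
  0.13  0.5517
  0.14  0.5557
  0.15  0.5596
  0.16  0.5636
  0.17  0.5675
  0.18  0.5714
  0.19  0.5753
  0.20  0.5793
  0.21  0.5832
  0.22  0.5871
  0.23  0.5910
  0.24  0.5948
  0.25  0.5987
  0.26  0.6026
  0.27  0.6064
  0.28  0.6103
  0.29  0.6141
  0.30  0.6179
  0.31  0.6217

σ√T = 0.34·√0.5 = 0.2404
ln(S/K) + (r + σ²/2)T = ln(335/355) + (0.036 + 0.34²/2)·0.5 = -0.0580 + 0.0469 = -0.0111
d₁ = -0.0111 / 0.2404 = -0.0461 ⇒ -0.05
d₂ = d₁ − σ√T = -0.0461 − 0.2404 = -0.2865 ⇒ -0.29
e^(−rT) = e^(−0.036·0.5) = 0.9822
N(−d₂) = N(0.29) = 0.6141;  N(−d₁) = N(0.05) = 0.5199
P = 355·0.9822·0.6141 − 335·0.5199 = 214.1250 − 174.1665 = 39.9585

£39.96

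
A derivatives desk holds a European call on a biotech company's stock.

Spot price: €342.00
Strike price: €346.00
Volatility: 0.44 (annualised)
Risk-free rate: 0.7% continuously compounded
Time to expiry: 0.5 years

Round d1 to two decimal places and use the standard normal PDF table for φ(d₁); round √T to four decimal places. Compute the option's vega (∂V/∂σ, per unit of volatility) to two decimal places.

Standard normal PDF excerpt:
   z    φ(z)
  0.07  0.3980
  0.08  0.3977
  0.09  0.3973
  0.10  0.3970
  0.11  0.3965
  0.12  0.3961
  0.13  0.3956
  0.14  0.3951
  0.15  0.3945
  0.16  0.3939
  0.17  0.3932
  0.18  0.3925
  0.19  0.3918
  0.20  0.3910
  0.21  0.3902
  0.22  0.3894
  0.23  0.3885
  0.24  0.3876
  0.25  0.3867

T = 0.5;  σ√T = 0.3111
d₁ = [ln(342/346) + (0.007 + 0.44²/2)·0.5] / 0.3111 = [-0.0116 + 0.0519] / 0.3111 = 0.1294 ⇒ 0.13
√T = √0.5 = 0.7071
φ(d₁) = φ(0.13) = 0.3956
vega = S·φ(d₁)·√T = 342·0.3956·0.7071 = 95.6672
(The put has the same vega.)

95.67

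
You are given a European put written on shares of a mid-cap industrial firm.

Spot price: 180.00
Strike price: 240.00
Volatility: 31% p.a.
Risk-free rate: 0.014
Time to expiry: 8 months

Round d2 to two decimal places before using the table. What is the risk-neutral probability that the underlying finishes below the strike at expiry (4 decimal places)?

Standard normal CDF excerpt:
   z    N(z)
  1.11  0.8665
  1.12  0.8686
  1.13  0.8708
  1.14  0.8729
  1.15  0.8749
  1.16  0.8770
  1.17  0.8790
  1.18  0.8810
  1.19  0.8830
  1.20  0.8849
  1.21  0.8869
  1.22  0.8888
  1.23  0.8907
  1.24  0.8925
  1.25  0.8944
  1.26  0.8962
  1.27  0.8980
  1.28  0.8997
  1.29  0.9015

σ√T = 0.31·√0.6667 = 0.2531
d₁ = [ln(180/240) + (0.014 + 0.31²/2)·0.6667] / 0.2531 = [-0.2877 + 0.0414] / 0.2531 = -0.9731 ⇒ -0.97
d₂ = d₁ − σ√T = -0.9731 − 0.2531 = -1.2263 ⇒ -1.23
Pr(exercise) under Q = N(−d₂) = N(1.23) = 0.8907

0.8907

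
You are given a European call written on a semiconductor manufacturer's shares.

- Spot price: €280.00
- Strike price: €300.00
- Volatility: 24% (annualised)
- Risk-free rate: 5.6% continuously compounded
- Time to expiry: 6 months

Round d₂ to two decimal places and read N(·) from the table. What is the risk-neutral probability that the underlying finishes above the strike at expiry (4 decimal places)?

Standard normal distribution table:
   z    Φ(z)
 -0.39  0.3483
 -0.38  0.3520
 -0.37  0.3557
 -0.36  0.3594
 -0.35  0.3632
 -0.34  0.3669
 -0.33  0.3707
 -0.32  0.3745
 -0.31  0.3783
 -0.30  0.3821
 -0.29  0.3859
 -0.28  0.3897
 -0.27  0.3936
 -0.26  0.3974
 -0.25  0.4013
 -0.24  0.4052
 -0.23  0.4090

σ√T = 0.24·√0.5 = 0.1697
ln(S/K) + (r + σ²/2)T = ln(280/300) + (0.056 + 0.24²/2)·0.5 = -0.0690 + 0.0424 = -0.0266
d₁ = -0.0266 / 0.1697 = -0.1567 → -0.16
d₂ = d₁ − σ√T = -0.1567 − 0.1697 = -0.3264 → -0.33
Pr(exercise) under Q = N(d₂) = 0.3707

0.3707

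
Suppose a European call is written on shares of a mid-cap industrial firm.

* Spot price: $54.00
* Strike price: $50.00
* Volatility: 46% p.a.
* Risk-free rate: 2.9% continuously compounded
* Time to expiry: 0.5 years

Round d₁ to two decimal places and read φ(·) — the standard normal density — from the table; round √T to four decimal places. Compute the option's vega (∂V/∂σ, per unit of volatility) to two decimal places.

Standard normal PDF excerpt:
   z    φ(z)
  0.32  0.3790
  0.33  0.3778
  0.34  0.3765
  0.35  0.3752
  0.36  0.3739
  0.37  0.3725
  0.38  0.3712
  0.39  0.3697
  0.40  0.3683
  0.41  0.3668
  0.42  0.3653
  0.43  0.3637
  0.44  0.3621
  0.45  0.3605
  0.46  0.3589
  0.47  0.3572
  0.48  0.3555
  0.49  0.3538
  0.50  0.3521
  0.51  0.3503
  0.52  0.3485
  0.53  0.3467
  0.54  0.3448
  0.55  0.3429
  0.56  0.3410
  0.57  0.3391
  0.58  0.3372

σ√T = 0.46·√0.5 = 0.3253
d₁ = [ln(54/50) + (0.029 + 0.46²/2)·0.5] / 0.3253 = [0.0770 + 0.0674] / 0.3253 = 0.4438 ⇒ 0.44
√T = √0.5 = 0.7071
φ(d₁) = φ(0.44) = 0.3621
vega = S·φ(d₁)·√T = 54·0.3621·0.7071 = 13.8262

13.83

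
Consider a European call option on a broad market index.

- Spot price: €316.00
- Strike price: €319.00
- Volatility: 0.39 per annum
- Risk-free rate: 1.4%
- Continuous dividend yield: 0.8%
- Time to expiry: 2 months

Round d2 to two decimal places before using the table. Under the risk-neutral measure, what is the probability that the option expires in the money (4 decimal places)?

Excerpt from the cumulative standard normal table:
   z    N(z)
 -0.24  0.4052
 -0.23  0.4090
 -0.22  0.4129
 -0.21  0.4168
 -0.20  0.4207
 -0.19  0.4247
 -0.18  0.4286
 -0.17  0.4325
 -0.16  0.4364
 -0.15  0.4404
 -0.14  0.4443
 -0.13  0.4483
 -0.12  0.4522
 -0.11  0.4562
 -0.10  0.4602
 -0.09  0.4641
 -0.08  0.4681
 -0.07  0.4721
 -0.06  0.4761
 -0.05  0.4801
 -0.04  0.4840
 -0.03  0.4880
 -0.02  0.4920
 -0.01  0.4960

T = 0.1667;  σ√T = 0.1592
d₁ = [ln(316/319) + (0.014 − 0.008 + 0.39²/2)·0.1667] / 0.1592 = [-0.0094 + 0.0137] / 0.1592 = 0.0265 → 0.03
d₂ = d₁ − σ√T = 0.0265 − 0.1592 = -0.1327 → -0.13
Risk-neutral Pr[S_T > K] = N(d₂) = N(-0.13) = 0.4483

0.4483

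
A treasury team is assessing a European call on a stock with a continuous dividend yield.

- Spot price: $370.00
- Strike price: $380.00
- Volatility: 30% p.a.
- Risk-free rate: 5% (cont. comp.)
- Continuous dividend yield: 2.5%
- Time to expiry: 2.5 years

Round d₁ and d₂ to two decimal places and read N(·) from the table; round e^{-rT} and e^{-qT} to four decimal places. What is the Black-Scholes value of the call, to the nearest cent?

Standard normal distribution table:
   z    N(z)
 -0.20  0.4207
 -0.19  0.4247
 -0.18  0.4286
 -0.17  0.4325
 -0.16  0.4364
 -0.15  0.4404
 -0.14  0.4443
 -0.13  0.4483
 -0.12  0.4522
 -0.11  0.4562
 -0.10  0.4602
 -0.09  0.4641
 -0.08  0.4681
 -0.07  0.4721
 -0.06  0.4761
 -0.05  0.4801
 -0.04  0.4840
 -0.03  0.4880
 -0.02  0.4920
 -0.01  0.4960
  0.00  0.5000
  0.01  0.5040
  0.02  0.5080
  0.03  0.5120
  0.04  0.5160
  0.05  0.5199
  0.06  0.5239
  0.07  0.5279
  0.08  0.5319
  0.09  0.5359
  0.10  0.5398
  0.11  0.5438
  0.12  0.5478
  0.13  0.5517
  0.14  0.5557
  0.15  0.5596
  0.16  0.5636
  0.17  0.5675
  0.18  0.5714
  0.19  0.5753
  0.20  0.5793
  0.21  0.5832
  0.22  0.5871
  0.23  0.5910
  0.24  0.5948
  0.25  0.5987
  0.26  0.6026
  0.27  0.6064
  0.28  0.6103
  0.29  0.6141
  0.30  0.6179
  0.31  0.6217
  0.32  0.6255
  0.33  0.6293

$69.74

σ√T = 0.3 × 1.5811 = 0.4743
d₁ = [ln(370/380) + (0.05 − 0.025 + 0.3²/2)·2.5] / 0.4743 = [-0.0267 + 0.1750] / 0.4743 = 0.3127 ⇒ 0.31
d₂ = d₁ − σ√T = 0.3127 − 0.4743 = -0.1616 ⇒ -0.16
e^(−qT) = e^(−0.025·2.5) = 0.9394;  e^(−rT) = e^(−0.05·2.5) = 0.8825
C = 370·0.9394·N(0.31) − 380·0.8825·N(-0.16) = 370·0.9394·0.6217 − 380·0.8825·0.4364 = 216.0892 − 146.3467 = 69.7425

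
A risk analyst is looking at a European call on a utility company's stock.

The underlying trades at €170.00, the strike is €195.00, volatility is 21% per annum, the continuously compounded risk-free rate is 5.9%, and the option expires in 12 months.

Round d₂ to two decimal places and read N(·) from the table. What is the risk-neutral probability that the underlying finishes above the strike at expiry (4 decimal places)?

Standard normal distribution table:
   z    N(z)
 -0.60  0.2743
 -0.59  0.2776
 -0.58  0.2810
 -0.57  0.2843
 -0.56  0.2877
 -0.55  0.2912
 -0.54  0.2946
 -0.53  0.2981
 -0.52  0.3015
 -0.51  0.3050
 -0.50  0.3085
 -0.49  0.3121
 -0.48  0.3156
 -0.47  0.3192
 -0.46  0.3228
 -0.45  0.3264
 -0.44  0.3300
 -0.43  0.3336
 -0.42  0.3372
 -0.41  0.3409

σ√T = 0.21 × 1.0000 = 0.2100
d₁ = [ln(170/195) + (0.059 + 0.21²/2)·1] / 0.2100 = [-0.1372 + 0.0810] / 0.2100 = -0.2674 ≈ -0.27
d₂ = d₁ − σ√T = -0.2674 − 0.2100 = -0.4774 ≈ -0.48
Pr(exercise) under Q = N(d₂) = 0.3156

0.3156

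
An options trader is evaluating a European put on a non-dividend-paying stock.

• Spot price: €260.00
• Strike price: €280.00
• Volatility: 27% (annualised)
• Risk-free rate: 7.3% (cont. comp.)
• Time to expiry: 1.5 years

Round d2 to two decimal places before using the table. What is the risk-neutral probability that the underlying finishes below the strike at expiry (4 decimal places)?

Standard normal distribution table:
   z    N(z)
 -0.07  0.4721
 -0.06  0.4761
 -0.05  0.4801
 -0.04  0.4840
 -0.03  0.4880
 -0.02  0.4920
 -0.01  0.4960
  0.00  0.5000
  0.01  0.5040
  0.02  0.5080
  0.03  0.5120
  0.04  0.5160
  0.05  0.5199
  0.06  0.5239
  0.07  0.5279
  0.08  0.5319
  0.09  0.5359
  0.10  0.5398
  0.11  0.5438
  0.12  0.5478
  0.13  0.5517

σ√T = 0.27 × 1.2247 = 0.3307
ln(S/K) + (r + σ²/2)T = ln(260/280) + (0.073 + 0.27²/2)·1.5 = -0.0741 + 0.1642 = 0.0901
d₁ = 0.0901 / 0.3307 = 0.2724 ⇒ 0.27
d₂ = d₁ − σ√T = 0.2724 − 0.3307 = -0.0583 ⇒ -0.06
Pr(exercise) under Q = N(−d₂) = N(0.06) = 0.5239

0.5239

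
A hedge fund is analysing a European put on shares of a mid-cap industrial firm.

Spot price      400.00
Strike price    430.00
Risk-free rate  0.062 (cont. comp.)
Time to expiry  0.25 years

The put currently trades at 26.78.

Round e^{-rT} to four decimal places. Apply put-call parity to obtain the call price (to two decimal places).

3.40

exp(−rT) = exp(−0.062·0.25) = 0.9846
Put-call parity: C − P = S − K·e^(−rT) = 400 − 430·0.9846 = 400 − 423.3780 = -23.3780
C = P + (C − P) = 26.78 + (-23.3780) = 3.4020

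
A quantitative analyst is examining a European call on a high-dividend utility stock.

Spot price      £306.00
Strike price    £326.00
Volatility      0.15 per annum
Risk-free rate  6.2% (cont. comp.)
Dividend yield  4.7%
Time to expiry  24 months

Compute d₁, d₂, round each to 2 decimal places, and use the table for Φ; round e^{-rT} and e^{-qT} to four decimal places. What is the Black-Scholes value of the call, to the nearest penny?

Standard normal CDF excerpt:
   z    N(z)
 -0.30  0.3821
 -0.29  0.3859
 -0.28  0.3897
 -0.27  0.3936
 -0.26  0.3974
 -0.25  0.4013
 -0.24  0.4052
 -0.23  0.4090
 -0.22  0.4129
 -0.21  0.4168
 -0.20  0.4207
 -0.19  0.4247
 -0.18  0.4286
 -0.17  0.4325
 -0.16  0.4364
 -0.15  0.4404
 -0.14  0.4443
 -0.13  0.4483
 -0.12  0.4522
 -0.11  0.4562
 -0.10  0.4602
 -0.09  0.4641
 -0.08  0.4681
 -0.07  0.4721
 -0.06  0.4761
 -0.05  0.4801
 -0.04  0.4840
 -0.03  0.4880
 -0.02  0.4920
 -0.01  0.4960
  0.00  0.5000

T = 2;  σ√T = 0.2121
ln(S/K) + (r − q + σ²/2)T = ln(306/326) + (0.062 − 0.047 + 0.15²/2)·2 = -0.0633 + 0.0525 = -0.0108
d₁ = -0.0108 / 0.2121 = -0.0510 → -0.05
d₂ = d₁ − σ√T = -0.0510 − 0.2121 = -0.2631 → -0.26
e^(−qT) = e^(−0.047·2) = 0.9103;  e^(−rT) = e^(−0.062·2) = 0.8834
N(d₁) = N(-0.05) = 0.4801;  N(d₂) = N(-0.26) = 0.3974
C = 306·0.9103·0.4801 − 326·0.8834·0.3974 = 133.7327 − 114.4466 = 19.2861

£19.29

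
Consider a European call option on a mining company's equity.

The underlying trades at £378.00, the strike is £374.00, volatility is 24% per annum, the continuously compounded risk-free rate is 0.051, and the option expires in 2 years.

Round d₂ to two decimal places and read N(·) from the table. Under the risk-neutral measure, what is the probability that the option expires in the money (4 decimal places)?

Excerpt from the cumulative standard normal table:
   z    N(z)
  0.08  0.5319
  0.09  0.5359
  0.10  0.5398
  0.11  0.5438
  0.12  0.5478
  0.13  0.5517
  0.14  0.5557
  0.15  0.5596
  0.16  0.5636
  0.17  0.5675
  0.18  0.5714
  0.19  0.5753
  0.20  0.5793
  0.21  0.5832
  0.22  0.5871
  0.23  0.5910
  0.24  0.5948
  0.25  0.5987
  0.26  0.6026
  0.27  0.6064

T = 2;  σ√T = 0.3394
d₁ = [ln(378/374) + (0.051 + ½·0.24²)·2] / (σ√T) = (0.0106 + 0.1596) / 0.3394 = 0.5016 ≈ 0.50
d₂ = 0.5016 − 0.3394 = 0.1622 ≈ 0.16
Risk-neutral Pr[S_T > K] = N(d₂) = N(0.16) = 0.5636

0.5636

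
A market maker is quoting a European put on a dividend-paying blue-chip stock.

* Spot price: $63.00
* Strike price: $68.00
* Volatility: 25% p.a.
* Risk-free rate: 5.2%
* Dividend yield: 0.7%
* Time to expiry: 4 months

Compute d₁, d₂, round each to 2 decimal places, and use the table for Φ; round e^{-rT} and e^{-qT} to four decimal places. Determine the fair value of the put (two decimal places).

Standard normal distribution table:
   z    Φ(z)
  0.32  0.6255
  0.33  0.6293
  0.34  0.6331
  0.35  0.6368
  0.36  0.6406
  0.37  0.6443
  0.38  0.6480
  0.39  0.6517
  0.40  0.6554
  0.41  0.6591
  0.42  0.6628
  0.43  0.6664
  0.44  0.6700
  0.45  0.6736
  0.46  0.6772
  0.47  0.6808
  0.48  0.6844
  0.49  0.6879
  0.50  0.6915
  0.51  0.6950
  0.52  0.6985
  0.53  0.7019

$6.19

σ√T = 0.25 × 0.5774 = 0.1443
d₁ = [ln(63/68) + (0.052 − 0.007 + 0.25²/2)·0.3333] / 0.1443 = [-0.0764 + 0.0254] / 0.1443 = -0.3530 ⇒ -0.35
d₂ = d₁ − σ√T = -0.3530 − 0.1443 = -0.4974 ⇒ -0.50
e^(−qT) = e^(−0.007·0.3333) = 0.9977;  e^(−rT) = e^(−0.052·0.3333) = 0.9828
P = 68·0.9828·N(0.50) − 63·0.9977·N(0.35) = 68·0.9828·0.6915 − 63·0.9977·0.6368 = 46.2132 − 40.0261 = 6.1871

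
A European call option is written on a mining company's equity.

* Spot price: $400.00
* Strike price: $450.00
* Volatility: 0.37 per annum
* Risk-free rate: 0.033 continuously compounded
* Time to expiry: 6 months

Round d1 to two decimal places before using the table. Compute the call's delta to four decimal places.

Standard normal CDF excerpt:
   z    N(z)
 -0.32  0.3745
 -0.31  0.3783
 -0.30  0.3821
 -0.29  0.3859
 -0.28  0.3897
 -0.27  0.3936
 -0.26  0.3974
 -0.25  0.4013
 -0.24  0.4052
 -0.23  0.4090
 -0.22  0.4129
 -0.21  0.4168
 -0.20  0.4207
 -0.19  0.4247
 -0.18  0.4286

0.3974

σ√T = 0.37 × 0.7071 = 0.2616
ln(S/K) + (r + σ²/2)T = ln(400/450) + (0.033 + 0.37²/2)·0.5 = -0.1178 + 0.0507 = -0.0671
d₁ = -0.0671 / 0.2616 = -0.2563 → -0.26
N(d₁) = N(-0.26) = 0.3974
Δ_call = N(d₁) = 0.3974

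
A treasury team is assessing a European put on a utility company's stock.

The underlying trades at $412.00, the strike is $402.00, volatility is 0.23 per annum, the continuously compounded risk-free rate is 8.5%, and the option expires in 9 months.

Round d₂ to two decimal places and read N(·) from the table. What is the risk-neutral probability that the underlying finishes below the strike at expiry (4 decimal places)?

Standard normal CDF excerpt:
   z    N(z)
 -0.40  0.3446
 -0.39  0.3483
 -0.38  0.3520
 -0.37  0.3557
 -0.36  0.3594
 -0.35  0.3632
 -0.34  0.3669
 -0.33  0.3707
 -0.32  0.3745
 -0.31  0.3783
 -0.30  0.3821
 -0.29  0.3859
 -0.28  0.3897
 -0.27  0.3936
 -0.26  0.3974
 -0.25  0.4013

σ√T = 0.23 × 0.8660 = 0.1992
d₁ = [ln(412/402) + (0.085 + 0.23²/2)·0.75] / 0.1992 = [0.0246 + 0.0836] / 0.1992 = 0.5430 which rounds to 0.54
d₂ = d₁ − σ√T = 0.5430 − 0.1992 = 0.3438 which rounds to 0.34
Pr(exercise) under Q = N(−d₂) = N(-0.34) = 0.3669

0.3669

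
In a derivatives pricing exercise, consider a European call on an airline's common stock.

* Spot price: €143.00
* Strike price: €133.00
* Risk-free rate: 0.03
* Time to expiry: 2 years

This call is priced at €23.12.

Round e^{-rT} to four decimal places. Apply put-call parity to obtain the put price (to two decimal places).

e^(−rT) = e^(−0.03·2) = 0.9418
Put-call parity: C − P = S − K·e^(−rT) = 143 − 133·0.9418 = 143 − 125.2594 = 17.7406
P = C − (C − P) = 23.12 − (17.7406) = 5.3794

€5.38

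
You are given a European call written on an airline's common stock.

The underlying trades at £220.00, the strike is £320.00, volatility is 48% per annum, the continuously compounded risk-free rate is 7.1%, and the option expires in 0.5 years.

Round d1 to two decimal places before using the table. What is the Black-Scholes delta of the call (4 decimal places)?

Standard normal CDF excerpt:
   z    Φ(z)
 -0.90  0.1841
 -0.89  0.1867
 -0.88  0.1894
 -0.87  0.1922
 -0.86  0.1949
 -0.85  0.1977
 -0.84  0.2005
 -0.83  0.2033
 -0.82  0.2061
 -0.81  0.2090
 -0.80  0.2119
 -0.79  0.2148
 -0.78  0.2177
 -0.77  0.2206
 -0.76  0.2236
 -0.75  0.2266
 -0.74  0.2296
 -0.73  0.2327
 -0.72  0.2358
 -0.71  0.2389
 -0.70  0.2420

0.2033

σ√T = 0.48 × 0.7071 = 0.3394
d₁ = [ln(220/320) + (0.071 + ½·0.48²)·0.5] / (σ√T) = (-0.3747 + 0.0931) / 0.3394 = -0.8297 → -0.83
N(d₁) = N(-0.83) = 0.2033
Δ_call = N(d₁) = 0.2033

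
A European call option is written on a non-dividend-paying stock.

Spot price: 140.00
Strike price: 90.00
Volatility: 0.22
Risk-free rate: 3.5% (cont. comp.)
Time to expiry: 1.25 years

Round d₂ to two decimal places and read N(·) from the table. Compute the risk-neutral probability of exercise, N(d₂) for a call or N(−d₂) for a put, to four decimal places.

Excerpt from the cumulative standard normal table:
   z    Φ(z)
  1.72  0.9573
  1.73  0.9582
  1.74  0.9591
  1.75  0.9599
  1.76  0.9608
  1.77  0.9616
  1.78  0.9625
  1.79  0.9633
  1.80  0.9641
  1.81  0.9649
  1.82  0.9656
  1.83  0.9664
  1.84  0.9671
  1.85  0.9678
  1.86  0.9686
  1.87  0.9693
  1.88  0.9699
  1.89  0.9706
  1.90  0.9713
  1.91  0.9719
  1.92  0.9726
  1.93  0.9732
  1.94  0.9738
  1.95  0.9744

T = 1.25;  σ√T = 0.2460
ln(S/K) + (r + σ²/2)T = ln(140/90) + (0.035 + 0.22²/2)·1.25 = 0.4418 + 0.0740 = 0.5158
d₁ = 0.5158 / 0.2460 = 2.0972 ⇒ 2.10
d₂ = d₁ − σ√T = 2.0972 − 0.2460 = 1.8512 ⇒ 1.85
Pr(exercise) under Q = N(d₂) = 0.9678

0.9678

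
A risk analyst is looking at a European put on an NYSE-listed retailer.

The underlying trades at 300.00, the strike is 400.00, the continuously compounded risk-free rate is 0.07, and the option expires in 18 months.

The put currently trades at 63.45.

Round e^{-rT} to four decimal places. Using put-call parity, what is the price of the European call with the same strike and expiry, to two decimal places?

e^(−rT) = e^(−0.07·1.5) = 0.9003
Put-call parity: C − P = S − K·e^(−rT) = 300 − 400·0.9003 = 300 − 360.1200 = -60.1200
C = P + (C − P) = 63.45 + (-60.1200) = 3.3300

3.33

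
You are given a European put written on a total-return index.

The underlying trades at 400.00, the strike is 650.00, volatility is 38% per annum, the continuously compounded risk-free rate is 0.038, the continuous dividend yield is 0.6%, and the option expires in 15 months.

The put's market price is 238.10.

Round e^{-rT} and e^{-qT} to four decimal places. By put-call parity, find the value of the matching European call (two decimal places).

15.26

exp(−qT) = exp(−0.006·1.25) = 0.9925;  exp(−rT) = exp(−0.038·1.25) = 0.9536
Put-call parity: C − P = S·e^(−qT) − K·e^(−rT) = 400·0.9925 − 650·0.9536 = 397.0000 − 619.8400 = -222.8400
C = P + (C − P) = 238.10 + (-222.8400) = 15.2600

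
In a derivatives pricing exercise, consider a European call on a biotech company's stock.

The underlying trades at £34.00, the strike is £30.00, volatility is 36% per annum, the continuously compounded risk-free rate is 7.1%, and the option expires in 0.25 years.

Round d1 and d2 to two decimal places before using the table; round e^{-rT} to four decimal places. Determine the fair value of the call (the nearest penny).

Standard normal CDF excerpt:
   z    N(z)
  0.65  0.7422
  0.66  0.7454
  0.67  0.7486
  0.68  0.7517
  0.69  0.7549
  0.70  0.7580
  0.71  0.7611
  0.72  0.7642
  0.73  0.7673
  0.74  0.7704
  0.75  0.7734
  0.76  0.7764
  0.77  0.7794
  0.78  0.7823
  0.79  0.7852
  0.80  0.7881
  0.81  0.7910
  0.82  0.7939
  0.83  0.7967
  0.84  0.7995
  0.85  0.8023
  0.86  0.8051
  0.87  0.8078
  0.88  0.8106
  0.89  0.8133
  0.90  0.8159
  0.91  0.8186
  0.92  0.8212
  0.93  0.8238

T = 0.25;  σ√T = 0.1800
ln(S/K) + (r + σ²/2)T = ln(34/30) + (0.071 + 0.36²/2)·0.25 = 0.1252 + 0.0339 = 0.1591
d₁ = 0.1591 / 0.1800 = 0.8840 ≈ 0.88
d₂ = d₁ − σ√T = 0.8840 − 0.1800 = 0.7040 ≈ 0.70
e^(−rT) = e^(−0.071·0.25) = 0.9824
C = 34·N(0.88) − 30·0.9824·N(0.70) = 34·0.8106 − 30·0.9824·0.7580 = 27.5604 − 22.3398 = 5.2206

£5.22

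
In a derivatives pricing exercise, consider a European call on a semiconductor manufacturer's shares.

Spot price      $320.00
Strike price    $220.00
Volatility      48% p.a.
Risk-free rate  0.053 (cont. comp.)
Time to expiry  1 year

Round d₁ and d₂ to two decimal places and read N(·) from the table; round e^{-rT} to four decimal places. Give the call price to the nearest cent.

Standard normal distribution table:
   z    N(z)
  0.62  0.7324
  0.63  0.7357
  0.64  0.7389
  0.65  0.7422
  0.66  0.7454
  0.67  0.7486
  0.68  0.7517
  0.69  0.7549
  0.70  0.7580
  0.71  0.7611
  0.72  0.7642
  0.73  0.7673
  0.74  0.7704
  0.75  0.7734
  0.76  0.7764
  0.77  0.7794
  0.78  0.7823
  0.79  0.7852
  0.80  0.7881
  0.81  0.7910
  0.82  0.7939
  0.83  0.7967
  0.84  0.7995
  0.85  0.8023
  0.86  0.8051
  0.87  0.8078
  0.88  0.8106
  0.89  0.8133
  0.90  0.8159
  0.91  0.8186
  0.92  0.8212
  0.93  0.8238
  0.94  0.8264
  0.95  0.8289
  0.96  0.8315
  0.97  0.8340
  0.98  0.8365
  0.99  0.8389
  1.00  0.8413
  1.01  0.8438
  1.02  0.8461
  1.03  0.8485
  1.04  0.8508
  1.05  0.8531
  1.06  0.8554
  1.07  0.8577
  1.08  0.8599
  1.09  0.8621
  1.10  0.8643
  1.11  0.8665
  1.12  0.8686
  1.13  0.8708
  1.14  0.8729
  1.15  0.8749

σ√T = 0.48 × 1.0000 = 0.4800
d₁ = [ln(320/220) + (0.053 + ½·0.48²)·1] / (σ√T) = (0.3747 + 0.1682) / 0.4800 = 1.1310 ⇒ 1.13
d₂ = 1.1310 − 0.4800 = 0.6510 ⇒ 0.65
e^(−rT) = e^(−0.053·1) = 0.9484
N(d₁) = N(1.13) = 0.8708;  N(d₂) = N(0.65) = 0.7422
C = 320·0.8708 − 220·0.9484·0.7422 = 278.6560 − 154.8585 = 123.7975

$123.80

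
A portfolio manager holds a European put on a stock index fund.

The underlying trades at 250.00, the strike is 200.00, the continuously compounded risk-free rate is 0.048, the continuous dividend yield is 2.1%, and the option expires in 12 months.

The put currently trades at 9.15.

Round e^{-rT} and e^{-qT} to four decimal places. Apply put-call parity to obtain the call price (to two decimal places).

e^(−qT) = e^(−0.021·1) = 0.9792;  e^(−rT) = e^(−0.048·1) = 0.9531
Put-call parity: C − P = S·e^(−qT) − K·e^(−rT) = 250·0.9792 − 200·0.9531 = 244.8000 − 190.6200 = 54.1800
C = P + (C − P) = 9.15 + (54.1800) = 63.3300

63.33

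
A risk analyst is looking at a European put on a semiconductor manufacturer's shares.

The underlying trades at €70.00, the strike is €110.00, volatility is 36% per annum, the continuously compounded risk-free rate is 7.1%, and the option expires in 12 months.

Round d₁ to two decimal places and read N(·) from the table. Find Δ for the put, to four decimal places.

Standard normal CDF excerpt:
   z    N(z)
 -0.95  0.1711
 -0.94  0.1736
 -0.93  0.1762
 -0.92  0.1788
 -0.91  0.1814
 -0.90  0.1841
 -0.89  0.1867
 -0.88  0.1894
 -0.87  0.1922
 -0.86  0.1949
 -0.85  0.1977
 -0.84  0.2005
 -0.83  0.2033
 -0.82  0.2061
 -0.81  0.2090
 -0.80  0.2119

-0.8106

σ√T = 0.36 × 1.0000 = 0.3600
d₁ = [ln(70/110) + (0.071 + 0.36²/2)·1] / 0.3600 = [-0.4520 + 0.1358] / 0.3600 = -0.8783 ≈ -0.88
N(d₁) = N(-0.88) = 0.1894
Δ_put = N(d₁) − 1 = 0.1894 − 1 = -0.8106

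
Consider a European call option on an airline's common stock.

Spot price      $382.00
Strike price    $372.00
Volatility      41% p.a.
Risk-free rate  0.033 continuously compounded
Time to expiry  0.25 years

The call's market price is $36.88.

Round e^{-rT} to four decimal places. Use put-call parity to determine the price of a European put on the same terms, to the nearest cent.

$23.83

e^(−rT) = e^(−0.033·0.25) = 0.9918
Put-call parity: C − P = S − K·e^(−rT) = 382 − 372·0.9918 = 382 − 368.9496 = 13.0504
P = C − (C − P) = 36.88 − (13.0504) = 23.8296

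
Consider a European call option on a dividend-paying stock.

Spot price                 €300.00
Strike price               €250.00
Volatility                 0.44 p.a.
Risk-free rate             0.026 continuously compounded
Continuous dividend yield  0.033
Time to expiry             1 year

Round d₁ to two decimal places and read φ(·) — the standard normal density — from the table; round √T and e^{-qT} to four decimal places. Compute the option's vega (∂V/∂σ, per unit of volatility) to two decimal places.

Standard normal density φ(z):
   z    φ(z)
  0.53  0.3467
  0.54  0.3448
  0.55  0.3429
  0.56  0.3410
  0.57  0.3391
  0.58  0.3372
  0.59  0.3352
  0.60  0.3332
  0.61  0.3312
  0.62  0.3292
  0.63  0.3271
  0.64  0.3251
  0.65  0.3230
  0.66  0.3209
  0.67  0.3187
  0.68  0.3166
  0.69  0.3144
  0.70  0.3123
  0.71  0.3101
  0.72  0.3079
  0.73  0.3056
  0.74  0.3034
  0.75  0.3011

95.55

σ√T = 0.44·√1 = 0.4400
ln(S/K) + (r − q + σ²/2)T = ln(300/250) + (0.026 − 0.033 + 0.44²/2)·1 = 0.1823 + 0.0898 = 0.2721
d₁ = 0.2721 / 0.4400 = 0.6185 ⇒ 0.62
√T = √1 = 1.0000
φ(d₁) = φ(0.62) = 0.3292
e^(−qT) = e^(−0.033·1) = 0.9675
vega = S·e^(−qT)·φ(d₁)·√T = 300·0.9675·0.3292·1.0000 = 95.5503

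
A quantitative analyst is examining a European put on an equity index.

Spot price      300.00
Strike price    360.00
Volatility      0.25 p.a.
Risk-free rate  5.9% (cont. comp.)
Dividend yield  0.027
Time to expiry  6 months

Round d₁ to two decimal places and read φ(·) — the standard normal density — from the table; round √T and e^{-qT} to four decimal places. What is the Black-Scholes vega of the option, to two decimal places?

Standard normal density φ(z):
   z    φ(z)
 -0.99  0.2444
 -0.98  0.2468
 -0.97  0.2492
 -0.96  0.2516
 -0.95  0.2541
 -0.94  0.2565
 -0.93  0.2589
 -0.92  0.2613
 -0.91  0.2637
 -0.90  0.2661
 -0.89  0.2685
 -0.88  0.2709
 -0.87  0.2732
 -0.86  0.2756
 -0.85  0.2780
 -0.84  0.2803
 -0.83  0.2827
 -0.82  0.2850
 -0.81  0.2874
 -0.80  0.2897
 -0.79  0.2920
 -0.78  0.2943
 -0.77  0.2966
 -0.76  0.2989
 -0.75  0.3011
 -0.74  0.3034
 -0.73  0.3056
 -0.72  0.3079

σ√T = 0.25·√0.5 = 0.1768
d₁ = [ln(300/360) + (0.059 − 0.027 + 0.25²/2)·0.5] / 0.1768 = [-0.1823 + 0.0316] / 0.1768 = -0.8525 which rounds to -0.85
√T = √0.5 = 0.7071
φ(d₁) = φ(-0.85) = 0.2780
exp(−qT) = exp(−0.027·0.5) = 0.9866
vega = S·exp(−qT)·φ(d₁)·√T = 300·0.9866·0.2780·0.7071 = 58.1819

58.18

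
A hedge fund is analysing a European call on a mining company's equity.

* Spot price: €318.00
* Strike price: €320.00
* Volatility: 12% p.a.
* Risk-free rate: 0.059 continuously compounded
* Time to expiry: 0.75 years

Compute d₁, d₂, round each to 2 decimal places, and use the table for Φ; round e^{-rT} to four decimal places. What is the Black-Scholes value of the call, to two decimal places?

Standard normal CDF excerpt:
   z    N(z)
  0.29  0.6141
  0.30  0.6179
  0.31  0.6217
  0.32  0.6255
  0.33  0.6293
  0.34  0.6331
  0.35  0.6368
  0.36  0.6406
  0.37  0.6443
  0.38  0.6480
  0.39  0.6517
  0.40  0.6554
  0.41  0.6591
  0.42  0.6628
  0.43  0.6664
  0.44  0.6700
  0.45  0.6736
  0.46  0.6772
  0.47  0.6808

σ√T = 0.12 × 0.8660 = 0.1039
d₁ = [ln(318/320) + (0.059 + 0.12²/2)·0.75] / 0.1039 = [-0.0063 + 0.0496] / 0.1039 = 0.4174 which rounds to 0.42
d₂ = d₁ − σ√T = 0.4174 − 0.1039 = 0.3135 which rounds to 0.31
e^(−rT) = e^(−0.059·0.75) = 0.9567
N(d₁) = N(0.42) = 0.6628;  N(d₂) = N(0.31) = 0.6217
C = 318·0.6628 − 320·0.9567·0.6217 = 210.7704 − 190.3297 = 20.4407

€20.44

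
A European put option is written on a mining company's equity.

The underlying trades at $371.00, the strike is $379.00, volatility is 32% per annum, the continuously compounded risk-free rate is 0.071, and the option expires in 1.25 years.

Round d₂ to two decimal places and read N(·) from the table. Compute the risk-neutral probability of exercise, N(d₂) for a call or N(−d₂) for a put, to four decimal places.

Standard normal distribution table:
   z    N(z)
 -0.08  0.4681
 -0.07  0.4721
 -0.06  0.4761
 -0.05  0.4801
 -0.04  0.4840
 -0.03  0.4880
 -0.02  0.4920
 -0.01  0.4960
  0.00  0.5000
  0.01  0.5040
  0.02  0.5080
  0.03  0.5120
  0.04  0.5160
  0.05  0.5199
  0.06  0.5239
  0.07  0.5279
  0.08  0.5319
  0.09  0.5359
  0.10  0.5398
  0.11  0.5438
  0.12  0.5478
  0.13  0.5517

0.4960

σ√T = 0.32·√1.25 = 0.3578
ln(S/K) + (r + σ²/2)T = ln(371/379) + (0.071 + 0.32²/2)·1.25 = -0.0213 + 0.1527 = 0.1314
d₁ = 0.1314 / 0.3578 = 0.3673 which rounds to 0.37
d₂ = d₁ − σ√T = 0.3673 − 0.3578 = 0.0095 which rounds to 0.01
Risk-neutral Pr[S_T < K] = N(−d₂) = N(-0.01) = 0.4960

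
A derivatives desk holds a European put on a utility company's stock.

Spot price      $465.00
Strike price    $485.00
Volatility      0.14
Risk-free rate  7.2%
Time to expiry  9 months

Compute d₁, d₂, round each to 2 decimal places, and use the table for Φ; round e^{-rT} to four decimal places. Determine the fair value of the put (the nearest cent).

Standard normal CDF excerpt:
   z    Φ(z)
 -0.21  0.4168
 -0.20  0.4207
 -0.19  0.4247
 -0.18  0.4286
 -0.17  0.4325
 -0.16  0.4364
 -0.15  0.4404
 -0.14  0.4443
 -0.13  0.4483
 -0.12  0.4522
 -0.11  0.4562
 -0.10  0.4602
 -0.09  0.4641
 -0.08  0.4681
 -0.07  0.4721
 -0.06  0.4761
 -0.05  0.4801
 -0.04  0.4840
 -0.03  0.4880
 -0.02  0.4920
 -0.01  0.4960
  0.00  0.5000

σ√T = 0.14·√0.75 = 0.1212
d₁ = [ln(465/485) + (0.072 + 0.14²/2)·0.75] / 0.1212 = [-0.0421 + 0.0614] / 0.1212 = 0.1587 which rounds to 0.16
d₂ = d₁ − σ√T = 0.1587 − 0.1212 = 0.0374 which rounds to 0.04
exp(−rT) = exp(−0.072·0.75) = 0.9474
N(−d₂) = N(-0.04) = 0.4840;  N(−d₁) = N(-0.16) = 0.4364
P = 485·0.9474·0.4840 − 465·0.4364 = 222.3927 − 202.9260 = 19.4667

$19.47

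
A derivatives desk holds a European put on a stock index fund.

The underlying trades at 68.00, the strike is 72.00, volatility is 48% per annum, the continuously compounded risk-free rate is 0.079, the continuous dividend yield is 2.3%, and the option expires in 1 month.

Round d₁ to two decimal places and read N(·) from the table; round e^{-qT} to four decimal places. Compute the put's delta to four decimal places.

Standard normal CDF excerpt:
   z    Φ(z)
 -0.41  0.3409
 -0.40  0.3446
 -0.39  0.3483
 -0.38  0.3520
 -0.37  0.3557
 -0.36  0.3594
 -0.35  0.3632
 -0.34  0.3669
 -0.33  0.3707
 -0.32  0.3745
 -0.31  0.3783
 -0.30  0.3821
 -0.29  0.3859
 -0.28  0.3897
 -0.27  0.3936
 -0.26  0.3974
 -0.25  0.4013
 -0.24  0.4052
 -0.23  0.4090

T = 0.08333;  σ√T = 0.1386
ln(S/K) + (r − q + σ²/2)T = ln(68/72) + (0.079 − 0.023 + 0.48²/2)·0.08333 = -0.0572 + 0.0143 = -0.0429
d₁ = -0.0429 / 0.1386 = -0.3095 ⇒ -0.31
N(d₁) = N(-0.31) = 0.3783
Δ_put = exp(−qT)·(N(d₁) − 1) = 0.9981·(0.3783 − 1) = -0.6205

-0.6205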